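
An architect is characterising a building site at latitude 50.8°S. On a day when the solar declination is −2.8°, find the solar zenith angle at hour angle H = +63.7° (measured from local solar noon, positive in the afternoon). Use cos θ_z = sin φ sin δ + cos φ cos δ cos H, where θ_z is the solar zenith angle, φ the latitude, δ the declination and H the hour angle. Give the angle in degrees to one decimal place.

With φ = -50.8°, δ = -2.8°, H = 63.70°: sin φ sin δ = 0.0379, cos φ cos δ cos H = 0.2797, so cos θ_z = 0.3176.
θ_z = arccos(0.3176) = 71.48°.

71.5°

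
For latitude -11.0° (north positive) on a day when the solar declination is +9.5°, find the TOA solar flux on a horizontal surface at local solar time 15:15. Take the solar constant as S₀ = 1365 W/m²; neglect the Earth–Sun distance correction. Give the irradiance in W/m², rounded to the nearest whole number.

Hour angle H = 15° × (15.25 − 12) = 48.75°.
cos θ_z = sin φ sin δ + cos φ cos δ cos H = (-0.1908)(0.1650) + (0.9816)(0.9863)(0.6593) = 0.6068.
Top-of-atmosphere irradiance = S₀ cos θ_z = 1365 × 0.6068 = 828.28 W/m².

828 W/m²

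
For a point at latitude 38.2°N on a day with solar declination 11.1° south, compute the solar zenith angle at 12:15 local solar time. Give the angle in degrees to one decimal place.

Hour angle H = 15° × (12.25 − 12) = 3.75°.
With φ = 38.2°, δ = -11.1°, H = 3.75°: sin φ sin δ = -0.1191, cos φ cos δ cos H = 0.7695, so cos θ_z = 0.6504.
θ_z = arccos(0.6504) = 49.43°.

49.4°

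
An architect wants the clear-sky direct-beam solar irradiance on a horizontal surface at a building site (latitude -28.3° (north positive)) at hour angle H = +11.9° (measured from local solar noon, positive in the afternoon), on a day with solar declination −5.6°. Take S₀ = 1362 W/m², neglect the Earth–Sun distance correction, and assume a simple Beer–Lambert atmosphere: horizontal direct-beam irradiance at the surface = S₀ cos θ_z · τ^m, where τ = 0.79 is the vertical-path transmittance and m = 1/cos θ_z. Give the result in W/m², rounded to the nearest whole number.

cos θ_z = sin φ sin δ + cos φ cos δ cos H = (-0.4741)(-0.0976) + (0.8805)(0.9952)(0.9785) = 0.9037.
Air mass m = 1/cos θ_z = 1/0.9037 = 1.107; τ^m = 0.79^1.107 = 0.7703.
Surface direct beam = 1362 × 0.9037 × 0.7703 = 948.12 W/m².

948 W/m²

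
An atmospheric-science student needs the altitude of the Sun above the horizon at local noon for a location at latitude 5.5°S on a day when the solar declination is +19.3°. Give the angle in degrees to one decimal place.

At local solar noon the hour angle is zero, so the elevation is 90° − |φ − δ| = 90° − |-5.5° − (19.3°)| = 90° − 24.8° = 65.2°.

65.2°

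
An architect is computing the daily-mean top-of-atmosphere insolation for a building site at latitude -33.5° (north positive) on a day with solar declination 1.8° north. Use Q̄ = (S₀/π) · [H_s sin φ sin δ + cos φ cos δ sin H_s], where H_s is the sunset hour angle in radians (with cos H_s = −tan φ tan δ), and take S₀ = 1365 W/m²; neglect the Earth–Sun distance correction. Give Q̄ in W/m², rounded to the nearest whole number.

350 W/m²

cos H_s = −tan(-33.5°) · tan(1.8°) = 0.0208, so H_s = arccos(0.0208) = 88.81°. In radians, H_s = 1.5500.
H_s sin φ sin δ = 1.5500 × -0.5519 × 0.0314 = -0.0269.
cos φ cos δ sin H_s = 0.8339 × 0.9995 × 0.9998 = 0.8333.
Q̄ = (1365/π) × (-0.0269 + 0.8333) = 434.49 × 0.8064 = 350.37 W/m².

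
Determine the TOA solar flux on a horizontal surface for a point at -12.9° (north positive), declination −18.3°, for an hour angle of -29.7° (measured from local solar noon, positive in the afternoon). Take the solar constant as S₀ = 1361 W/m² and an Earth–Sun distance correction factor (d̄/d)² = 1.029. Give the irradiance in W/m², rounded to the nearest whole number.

With φ = -12.9°, δ = -18.3°, H = -29.70°: sin φ sin δ = 0.0701, cos φ cos δ cos H = 0.8039, so cos θ_z = 0.8740.
Top-of-atmosphere irradiance = S₀ (d̄/d)² cos θ_z = 1361 × 1.029 × 0.8740 = 1224.01 W/m².

1224 W/m²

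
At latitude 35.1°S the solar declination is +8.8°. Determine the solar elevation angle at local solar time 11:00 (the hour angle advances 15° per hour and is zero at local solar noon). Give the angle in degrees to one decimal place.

43.9°

Hour angle H = 15° × (11 − 12) = -15.00°.
cos θ_z = sin φ sin δ + cos φ cos δ cos H = (-0.5750)(0.1530) + (0.8181)(0.9882)(0.9659) = 0.6929.
θ_z = arccos(0.6929) = 46.14°, so the elevation is 90° − 46.14° = 43.86°.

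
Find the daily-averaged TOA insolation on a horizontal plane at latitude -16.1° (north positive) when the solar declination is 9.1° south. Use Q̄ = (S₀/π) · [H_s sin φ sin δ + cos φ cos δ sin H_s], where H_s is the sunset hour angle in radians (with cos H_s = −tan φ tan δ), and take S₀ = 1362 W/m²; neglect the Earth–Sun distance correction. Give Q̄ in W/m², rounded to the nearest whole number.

The sunset hour angle satisfies cos H_s = −tan φ tan δ = -0.0462, giving H_s = 92.65°. In radians, H_s = 1.6170.
H_s sin φ sin δ = 1.6170 × -0.2773 × -0.1582 = 0.0709.
cos φ cos δ sin H_s = 0.9608 × 0.9874 × 0.9989 = 0.9477.
Q̄ = (1362/π) × (0.0709 + 0.9477) = 433.54 × 1.0186 = 441.60 W/m².

442 W/m²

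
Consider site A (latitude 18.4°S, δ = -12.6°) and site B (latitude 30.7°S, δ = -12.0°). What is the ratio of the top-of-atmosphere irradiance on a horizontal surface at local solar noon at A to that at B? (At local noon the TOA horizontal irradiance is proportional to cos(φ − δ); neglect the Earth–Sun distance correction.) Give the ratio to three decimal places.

1.050

A: cos θ_z = cos(-18.4° − (-12.6°)) = 0.9949.
B: cos θ_z = cos(-30.7° − (-12.0°)) = 0.9472.
Ratio A/B = 0.9949 / 0.9472 = 1.0504.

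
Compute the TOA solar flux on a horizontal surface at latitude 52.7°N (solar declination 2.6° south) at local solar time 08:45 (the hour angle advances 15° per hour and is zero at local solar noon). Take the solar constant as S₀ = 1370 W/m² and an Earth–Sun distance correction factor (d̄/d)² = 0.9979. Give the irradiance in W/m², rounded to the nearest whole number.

496 W/m²

Hour angle H = 15° × (8.75 − 12) = -48.75°.
With φ = 52.7°, δ = -2.6°, H = -48.75°: sin φ sin δ = -0.0361, cos φ cos δ cos H = 0.3991, so cos θ_z = 0.3630.
Top-of-atmosphere irradiance = S₀ (d̄/d)² cos θ_z = 1370 × 0.9979 × 0.3630 = 496.27 W/m².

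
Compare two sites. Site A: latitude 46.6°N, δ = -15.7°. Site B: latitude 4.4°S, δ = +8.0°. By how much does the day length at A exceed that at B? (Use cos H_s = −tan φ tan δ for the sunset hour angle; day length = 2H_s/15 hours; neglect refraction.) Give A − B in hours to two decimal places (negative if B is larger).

-2.22 h

A: H_s = arccos(−tan 46.6° · tan -15.7°) = 72.71°, so 2H_s/15 = 9.6947 h.
B: H_s = arccos(−tan -4.4° · tan 8.0°) = 89.38°, so 2H_s/15 = 11.9173 h.
A − B = 9.6947 − 11.9173 = -2.2226 h.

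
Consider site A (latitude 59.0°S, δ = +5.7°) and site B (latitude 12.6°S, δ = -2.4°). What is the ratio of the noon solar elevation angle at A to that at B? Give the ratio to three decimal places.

A: 90° − |-59.0 − (5.7)| = 25.30°.
B: 90° − |-12.6 − (-2.4)| = 79.80°.
Ratio A/B = 25.3000 / 79.8000 = 0.3170.

0.317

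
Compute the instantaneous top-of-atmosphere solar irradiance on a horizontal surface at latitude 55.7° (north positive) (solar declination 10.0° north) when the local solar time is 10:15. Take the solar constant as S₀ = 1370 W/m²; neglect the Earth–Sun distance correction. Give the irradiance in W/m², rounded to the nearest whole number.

Hour angle H = 15° × (10.25 − 12) = -26.25°.
cos θ_z = sin φ sin δ + cos φ cos δ cos H = (0.8261)(0.1736) + (0.5635)(0.9848)(0.8969) = 0.6411.
Top-of-atmosphere irradiance = S₀ cos θ_z = 1370 × 0.6411 = 878.31 W/m².

878 W/m²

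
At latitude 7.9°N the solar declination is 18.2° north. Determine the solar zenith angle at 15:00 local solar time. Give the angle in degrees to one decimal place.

Hour angle H = 15° × (15 − 12) = 45.00°.
cos θ_z = sin(7.9°) sin(18.2°) + cos(7.9°) cos(18.2°) cos(45.00°) = 0.0429 + 0.6654 = 0.7083.
θ_z = arccos(0.7083) = 44.90°.

44.9°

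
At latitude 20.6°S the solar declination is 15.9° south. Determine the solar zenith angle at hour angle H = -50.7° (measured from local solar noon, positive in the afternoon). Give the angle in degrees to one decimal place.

cos θ_z = sin φ sin δ + cos φ cos δ cos H = (-0.3518)(-0.2740) + (0.9361)(0.9617)(0.6334) = 0.6666.
θ_z = arccos(0.6666) = 48.19°.

48.2°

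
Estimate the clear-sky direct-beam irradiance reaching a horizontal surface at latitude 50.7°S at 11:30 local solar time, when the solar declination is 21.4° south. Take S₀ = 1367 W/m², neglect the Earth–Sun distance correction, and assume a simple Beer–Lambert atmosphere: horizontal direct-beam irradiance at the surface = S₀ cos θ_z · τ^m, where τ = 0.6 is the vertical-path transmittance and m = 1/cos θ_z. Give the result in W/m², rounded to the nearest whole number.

Hour angle H = 15° × (11.5 − 12) = -7.50°.
cos θ_z = sin(-50.7°) sin(-21.4°) + cos(-50.7°) cos(-21.4°) cos(-7.50°) = 0.2824 + 0.5847 = 0.8671.
Air mass m = 1/cos θ_z = 1/0.8671 = 1.153; τ^m = 0.6^1.153 = 0.5549.
Surface direct beam = 1367 × 0.8671 × 0.5549 = 657.74 W/m².

658 W/m²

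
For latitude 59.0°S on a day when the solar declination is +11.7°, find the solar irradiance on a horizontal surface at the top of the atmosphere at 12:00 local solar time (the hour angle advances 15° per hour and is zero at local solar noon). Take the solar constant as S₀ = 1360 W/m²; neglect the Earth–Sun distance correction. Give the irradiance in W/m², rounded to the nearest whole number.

Hour angle H = 15° × (12 − 12) = 0.00°.
cos θ_z = sin φ sin δ + cos φ cos δ cos H = (-0.8572)(0.2028) + (0.5150)(0.9792)(1.0000) = 0.3304.
Top-of-atmosphere irradiance = S₀ cos θ_z = 1360 × 0.3304 = 449.34 W/m².

449 W/m²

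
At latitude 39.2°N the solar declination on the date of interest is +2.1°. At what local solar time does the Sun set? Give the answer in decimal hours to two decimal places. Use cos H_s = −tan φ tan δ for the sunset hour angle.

−tan φ tan δ = −(0.8156)(0.0367) = -0.0299; H_s = arccos(-0.0299) = 91.71°.
Sunset is at 12 + H_s/15 = 12 + 6.114 = 18.114 h local solar time.

18.11 h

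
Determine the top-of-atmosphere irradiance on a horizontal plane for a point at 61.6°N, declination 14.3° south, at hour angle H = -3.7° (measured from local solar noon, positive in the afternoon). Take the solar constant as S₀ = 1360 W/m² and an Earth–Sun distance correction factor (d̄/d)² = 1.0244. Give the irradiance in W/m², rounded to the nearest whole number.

338 W/m²

cos θ_z = sin(61.6°) sin(-14.3°) + cos(61.6°) cos(-14.3°) cos(-3.70°) = -0.2173 + 0.4599 = 0.2426.
Top-of-atmosphere irradiance = S₀ (d̄/d)² cos θ_z = 1360 × 1.0244 × 0.2426 = 337.99 W/m².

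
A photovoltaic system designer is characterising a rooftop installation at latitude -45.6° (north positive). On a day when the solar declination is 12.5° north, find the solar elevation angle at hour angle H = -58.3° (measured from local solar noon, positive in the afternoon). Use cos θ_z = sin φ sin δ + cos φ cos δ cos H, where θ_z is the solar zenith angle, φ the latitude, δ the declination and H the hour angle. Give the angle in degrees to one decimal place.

cos θ_z = sin(-45.6°) sin(12.5°) + cos(-45.6°) cos(12.5°) cos(-58.30°) = -0.1546 + 0.3589 = 0.2043.
θ_z = arccos(0.2043) = 78.21°, so the elevation is 90° − 78.21° = 11.79°.

11.8°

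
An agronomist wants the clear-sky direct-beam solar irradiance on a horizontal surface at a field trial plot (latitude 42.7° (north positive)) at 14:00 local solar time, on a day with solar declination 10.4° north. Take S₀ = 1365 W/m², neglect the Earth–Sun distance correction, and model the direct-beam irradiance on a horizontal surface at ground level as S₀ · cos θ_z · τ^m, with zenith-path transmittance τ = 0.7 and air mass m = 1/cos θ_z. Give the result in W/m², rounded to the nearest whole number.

Hour angle H = 15° × (14 − 12) = 30.00°.
With φ = 42.7°, δ = 10.4°, H = 30.00°: sin φ sin δ = 0.1224, cos φ cos δ cos H = 0.6260, so cos θ_z = 0.7484.
Air mass m = 1/cos θ_z = 1/0.7484 = 1.336; τ^m = 0.7^1.336 = 0.6209.
Surface direct beam = 1365 × 0.7484 × 0.6209 = 634.29 W/m².

634 W/m²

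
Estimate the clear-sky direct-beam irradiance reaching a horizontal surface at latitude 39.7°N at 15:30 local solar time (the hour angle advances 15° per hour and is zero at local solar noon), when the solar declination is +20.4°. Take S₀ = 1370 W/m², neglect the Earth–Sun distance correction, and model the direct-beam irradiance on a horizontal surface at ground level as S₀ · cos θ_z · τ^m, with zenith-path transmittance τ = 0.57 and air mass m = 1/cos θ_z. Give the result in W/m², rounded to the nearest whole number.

388 W/m²

Hour angle H = 15° × (15.5 − 12) = 52.50°.
cos θ_z = sin φ sin δ + cos φ cos δ cos H = (0.6388)(0.3486) + (0.7694)(0.9373)(0.6088) = 0.6617.
Air mass m = 1/cos θ_z = 1/0.6617 = 1.511; τ^m = 0.57^1.511 = 0.4277.
Surface direct beam = 1370 × 0.6617 × 0.4277 = 387.72 W/m².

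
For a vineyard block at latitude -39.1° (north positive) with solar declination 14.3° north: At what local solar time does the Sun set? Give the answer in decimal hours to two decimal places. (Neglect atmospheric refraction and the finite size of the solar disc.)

cos H_s = −tan(-39.1°) · tan(14.3°) = 0.2071, so H_s = arccos(0.2071) = 78.05°.
Sunset is at 12 + H_s/15 = 12 + 5.203 = 17.203 h local solar time.

17.20 h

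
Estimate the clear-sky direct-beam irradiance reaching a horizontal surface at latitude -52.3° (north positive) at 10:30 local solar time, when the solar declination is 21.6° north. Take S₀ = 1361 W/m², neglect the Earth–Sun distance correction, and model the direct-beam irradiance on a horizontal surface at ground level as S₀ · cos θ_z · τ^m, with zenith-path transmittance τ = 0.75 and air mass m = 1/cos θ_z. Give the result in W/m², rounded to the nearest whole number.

93 W/m²

Hour angle H = 15° × (10.5 − 12) = -22.50°.
With φ = -52.3°, δ = 21.6°, H = -22.50°: sin φ sin δ = -0.2913, cos φ cos δ cos H = 0.5253, so cos θ_z = 0.2340.
Air mass m = 1/cos θ_z = 1/0.2340 = 4.274; τ^m = 0.75^4.274 = 0.2924.
Surface direct beam = 1361 × 0.2340 × 0.2924 = 93.12 W/m².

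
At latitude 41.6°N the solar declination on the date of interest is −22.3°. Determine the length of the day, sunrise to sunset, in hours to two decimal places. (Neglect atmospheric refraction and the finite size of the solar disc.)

9.15 hours

−tan φ tan δ = −(0.8878)(-0.4101) = 0.3641; H_s = arccos(0.3641) = 68.65°.
Day length = 2 H_s / 15° h⁻¹ = 137.30° / 15 = 9.153 h.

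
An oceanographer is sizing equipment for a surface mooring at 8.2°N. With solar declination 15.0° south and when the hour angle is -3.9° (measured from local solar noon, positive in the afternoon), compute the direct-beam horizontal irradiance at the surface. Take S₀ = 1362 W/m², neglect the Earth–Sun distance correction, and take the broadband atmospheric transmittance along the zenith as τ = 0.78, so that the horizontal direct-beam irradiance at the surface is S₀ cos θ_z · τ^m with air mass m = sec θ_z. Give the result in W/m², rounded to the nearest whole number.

952 W/m²

cos θ_z = sin(8.2°) sin(-15.0°) + cos(8.2°) cos(-15.0°) cos(-3.90°) = -0.0369 + 0.9538 = 0.9169.
Air mass m = 1/cos θ_z = 1/0.9169 = 1.091; τ^m = 0.78^1.091 = 0.7626.
Surface direct beam = 1362 × 0.9169 × 0.7626 = 952.35 W/m².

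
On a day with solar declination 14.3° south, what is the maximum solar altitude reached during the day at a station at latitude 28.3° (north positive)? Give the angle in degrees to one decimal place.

47.4°

At local solar noon the hour angle is zero, so the elevation is 90° − |φ − δ| = 90° − |28.3° − (-14.3°)| = 90° − 42.6° = 47.4°.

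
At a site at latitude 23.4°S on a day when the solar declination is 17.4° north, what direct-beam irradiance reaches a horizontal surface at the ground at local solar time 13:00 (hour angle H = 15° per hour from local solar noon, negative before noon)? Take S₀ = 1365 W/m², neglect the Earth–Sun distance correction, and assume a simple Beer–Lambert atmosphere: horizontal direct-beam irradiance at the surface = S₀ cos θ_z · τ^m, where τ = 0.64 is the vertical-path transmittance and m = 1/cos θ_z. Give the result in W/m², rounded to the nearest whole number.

Hour angle H = 15° × (13 − 12) = 15.00°.
With φ = -23.4°, δ = 17.4°, H = 15.00°: sin φ sin δ = -0.1188, cos φ cos δ cos H = 0.8459, so cos θ_z = 0.7271.
Air mass m = 1/cos θ_z = 1/0.7271 = 1.375; τ^m = 0.64^1.375 = 0.5414.
Surface direct beam = 1365 × 0.7271 × 0.5414 = 537.33 W/m².

537 W/m²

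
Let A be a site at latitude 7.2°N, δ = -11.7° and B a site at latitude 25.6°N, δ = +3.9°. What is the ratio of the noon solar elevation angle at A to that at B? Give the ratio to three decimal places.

A: 90° − |7.2 − (-11.7)| = 71.10°.
B: 90° − |25.6 − (3.9)| = 68.30°.
Ratio A/B = 71.1000 / 68.3000 = 1.0410.

1.041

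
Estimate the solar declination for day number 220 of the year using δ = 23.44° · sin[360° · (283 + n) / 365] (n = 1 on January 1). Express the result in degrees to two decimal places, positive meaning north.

+16.25°

360 × (283 + 220) / 365 = 496.110°; sin(496.110°) = 0.6933.
δ = 23.44 × 0.6933 = 16.251° ≈ +16.25°.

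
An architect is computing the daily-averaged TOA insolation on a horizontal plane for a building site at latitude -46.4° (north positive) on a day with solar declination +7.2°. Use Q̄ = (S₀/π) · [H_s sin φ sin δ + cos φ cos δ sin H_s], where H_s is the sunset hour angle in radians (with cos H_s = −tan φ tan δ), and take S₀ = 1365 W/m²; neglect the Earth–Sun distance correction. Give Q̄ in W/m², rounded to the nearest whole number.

238 W/m²

cos H_s = −tan(-46.4°) · tan(7.2°) = 0.1327, so H_s = arccos(0.1327) = 82.37°. In radians, H_s = 1.4376.
H_s sin φ sin δ = 1.4376 × -0.7242 × 0.1253 = -0.1305.
cos φ cos δ sin H_s = 0.6896 × 0.9921 × 0.9911 = 0.6781.
Q̄ = (1365/π) × (-0.1305 + 0.6781) = 434.49 × 0.5476 = 237.93 W/m².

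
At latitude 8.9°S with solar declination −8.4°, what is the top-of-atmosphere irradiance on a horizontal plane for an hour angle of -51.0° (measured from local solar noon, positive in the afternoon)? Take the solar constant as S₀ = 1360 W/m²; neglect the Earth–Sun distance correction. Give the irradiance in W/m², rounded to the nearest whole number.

With φ = -8.9°, δ = -8.4°, H = -51.00°: sin φ sin δ = 0.0226, cos φ cos δ cos H = 0.6151, so cos θ_z = 0.6377.
Top-of-atmosphere irradiance = S₀ cos θ_z = 1360 × 0.6377 = 867.27 W/m².

867 W/m²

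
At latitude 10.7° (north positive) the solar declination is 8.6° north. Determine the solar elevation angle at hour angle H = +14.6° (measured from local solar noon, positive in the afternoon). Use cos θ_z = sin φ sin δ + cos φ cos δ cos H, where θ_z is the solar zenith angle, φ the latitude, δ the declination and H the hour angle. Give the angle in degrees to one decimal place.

cos θ_z = sin(10.7°) sin(8.6°) + cos(10.7°) cos(8.6°) cos(14.60°) = 0.0278 + 0.9402 = 0.9680.
θ_z = arccos(0.9680) = 14.53°, so the elevation is 90° − 14.53° = 75.47°.

75.5°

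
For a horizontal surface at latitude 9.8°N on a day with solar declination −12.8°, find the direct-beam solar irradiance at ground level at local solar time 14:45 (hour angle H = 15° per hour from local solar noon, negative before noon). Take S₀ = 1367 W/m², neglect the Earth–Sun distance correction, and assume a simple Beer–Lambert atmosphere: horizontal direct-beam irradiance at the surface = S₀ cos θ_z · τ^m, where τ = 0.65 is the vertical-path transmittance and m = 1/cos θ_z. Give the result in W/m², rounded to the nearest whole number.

Hour angle H = 15° × (14.75 − 12) = 41.25°.
cos θ_z = sin(9.8°) sin(-12.8°) + cos(9.8°) cos(-12.8°) cos(41.25°) = -0.0377 + 0.7225 = 0.6848.
Air mass m = 1/cos θ_z = 1/0.6848 = 1.460; τ^m = 0.65^1.460 = 0.5332.
Surface direct beam = 1367 × 0.6848 × 0.5332 = 499.14 W/m².

499 W/m²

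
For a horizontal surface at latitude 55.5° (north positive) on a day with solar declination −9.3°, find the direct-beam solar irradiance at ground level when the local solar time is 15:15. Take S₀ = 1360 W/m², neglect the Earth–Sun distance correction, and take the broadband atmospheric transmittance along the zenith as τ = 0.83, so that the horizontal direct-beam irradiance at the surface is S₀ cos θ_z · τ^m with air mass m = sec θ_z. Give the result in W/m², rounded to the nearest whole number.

Hour angle H = 15° × (15.25 − 12) = 48.75°.
cos θ_z = sin(55.5°) sin(-9.3°) + cos(55.5°) cos(-9.3°) cos(48.75°) = -0.1332 + 0.3685 = 0.2353.
Air mass m = 1/cos θ_z = 1/0.2353 = 4.250; τ^m = 0.83^4.250 = 0.4530.
Surface direct beam = 1360 × 0.2353 × 0.4530 = 144.96 W/m².

145 W/m²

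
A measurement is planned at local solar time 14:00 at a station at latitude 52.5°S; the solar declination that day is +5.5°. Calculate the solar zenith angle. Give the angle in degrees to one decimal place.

63.3°

Hour angle H = 15° × (14 − 12) = 30.00°.
cos θ_z = sin φ sin δ + cos φ cos δ cos H = (-0.7934)(0.0958) + (0.6088)(0.9954)(0.8660) = 0.4488.
θ_z = arccos(0.4488) = 63.33°.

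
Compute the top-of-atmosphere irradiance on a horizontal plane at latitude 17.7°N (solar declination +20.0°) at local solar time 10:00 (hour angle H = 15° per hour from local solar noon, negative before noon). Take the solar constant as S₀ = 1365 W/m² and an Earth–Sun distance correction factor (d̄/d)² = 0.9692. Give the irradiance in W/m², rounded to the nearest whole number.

Hour angle H = 15° × (10 − 12) = -30.00°.
cos θ_z = sin(17.7°) sin(20.0°) + cos(17.7°) cos(20.0°) cos(-30.00°) = 0.1040 + 0.7753 = 0.8793.
Top-of-atmosphere irradiance = S₀ (d̄/d)² cos θ_z = 1365 × 0.9692 × 0.8793 = 1163.28 W/m².

1163 W/m²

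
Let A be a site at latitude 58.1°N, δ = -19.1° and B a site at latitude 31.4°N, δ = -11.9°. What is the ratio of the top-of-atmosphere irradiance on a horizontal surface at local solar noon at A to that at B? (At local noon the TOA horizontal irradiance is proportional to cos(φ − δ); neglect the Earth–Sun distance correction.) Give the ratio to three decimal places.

0.304

A: cos θ_z = cos(58.1° − (-19.1°)) = 0.2215.
B: cos θ_z = cos(31.4° − (-11.9°)) = 0.7278.
Ratio A/B = 0.2215 / 0.7278 = 0.3043.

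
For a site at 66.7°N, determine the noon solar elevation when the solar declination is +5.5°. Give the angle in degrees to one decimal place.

28.8°

At local solar noon the hour angle is zero, so the elevation is 90° − |φ − δ| = 90° − |66.7° − (5.5°)| = 90° − 61.2° = 28.8°.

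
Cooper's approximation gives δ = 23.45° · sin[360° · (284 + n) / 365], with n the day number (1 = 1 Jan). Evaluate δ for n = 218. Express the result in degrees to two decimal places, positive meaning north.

+16.55°

360 × (284 + 218) / 365 = 495.123°; sin(495.123°) = 0.7056.
δ = 23.45 × 0.7056 = 16.546° ≈ +16.55°.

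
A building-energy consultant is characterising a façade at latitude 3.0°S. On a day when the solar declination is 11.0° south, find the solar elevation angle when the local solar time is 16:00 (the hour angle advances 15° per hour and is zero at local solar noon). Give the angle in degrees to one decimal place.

30.0°

Hour angle H = 15° × (16 − 12) = 60.00°.
With φ = -3.0°, δ = -11.0°, H = 60.00°: sin φ sin δ = 0.0100, cos φ cos δ cos H = 0.4901, so cos θ_z = 0.5001.
θ_z = arccos(0.5001) = 59.99°, so the elevation is 90° − 59.99° = 30.01°.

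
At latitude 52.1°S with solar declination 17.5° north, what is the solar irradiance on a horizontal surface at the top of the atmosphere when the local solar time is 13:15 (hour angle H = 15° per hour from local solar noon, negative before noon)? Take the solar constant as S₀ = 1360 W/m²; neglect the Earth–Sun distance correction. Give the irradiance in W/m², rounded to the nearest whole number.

432 W/m²

Hour angle H = 15° × (13.25 − 12) = 18.75°.
cos θ_z = sin φ sin δ + cos φ cos δ cos H = (-0.7891)(0.3007) + (0.6143)(0.9537)(0.9469) = 0.3175.
Top-of-atmosphere irradiance = S₀ cos θ_z = 1360 × 0.3175 = 431.80 W/m².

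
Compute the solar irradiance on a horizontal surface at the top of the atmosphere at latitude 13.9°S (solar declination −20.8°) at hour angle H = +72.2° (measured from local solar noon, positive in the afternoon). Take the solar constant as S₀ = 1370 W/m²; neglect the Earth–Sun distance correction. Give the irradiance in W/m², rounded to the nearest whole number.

cos θ_z = sin(-13.9°) sin(-20.8°) + cos(-13.9°) cos(-20.8°) cos(72.20°) = 0.0853 + 0.2774 = 0.3627.
Top-of-atmosphere irradiance = S₀ cos θ_z = 1370 × 0.3627 = 496.90 W/m².

497 W/m²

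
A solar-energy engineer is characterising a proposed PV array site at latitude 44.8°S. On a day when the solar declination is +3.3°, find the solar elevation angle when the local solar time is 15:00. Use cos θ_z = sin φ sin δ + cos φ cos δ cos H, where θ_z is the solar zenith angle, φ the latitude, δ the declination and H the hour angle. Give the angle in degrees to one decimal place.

27.4°

Hour angle H = 15° × (15 − 12) = 45.00°.
With φ = -44.8°, δ = 3.3°, H = 45.00°: sin φ sin δ = -0.0406, cos φ cos δ cos H = 0.5009, so cos θ_z = 0.4603.
θ_z = arccos(0.4603) = 62.59°, so the elevation is 90° − 62.59° = 27.41°.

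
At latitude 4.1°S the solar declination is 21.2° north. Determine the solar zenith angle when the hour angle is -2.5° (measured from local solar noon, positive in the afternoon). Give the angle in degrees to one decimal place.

25.4°

With φ = -4.1°, δ = 21.2°, H = -2.50°: sin φ sin δ = -0.0259, cos φ cos δ cos H = 0.9291, so cos θ_z = 0.9032.
θ_z = arccos(0.9032) = 25.42°.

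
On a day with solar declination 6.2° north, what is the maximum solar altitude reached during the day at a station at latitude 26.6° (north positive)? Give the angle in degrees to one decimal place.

At local solar noon the hour angle is zero, so the elevation is 90° − |φ − δ| = 90° − |26.6° − (6.2°)| = 90° − 20.4° = 69.6°.

69.6°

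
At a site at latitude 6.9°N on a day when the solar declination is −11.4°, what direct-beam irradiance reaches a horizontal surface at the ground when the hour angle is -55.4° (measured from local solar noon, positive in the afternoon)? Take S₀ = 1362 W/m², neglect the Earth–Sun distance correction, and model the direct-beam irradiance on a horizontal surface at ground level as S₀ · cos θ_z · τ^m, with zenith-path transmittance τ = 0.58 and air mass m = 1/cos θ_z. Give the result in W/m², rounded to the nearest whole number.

257 W/m²

cos θ_z = sin φ sin δ + cos φ cos δ cos H = (0.1201)(-0.1977) + (0.9928)(0.9803)(0.5678) = 0.5289.
Air mass m = 1/cos θ_z = 1/0.5289 = 1.891; τ^m = 0.58^1.891 = 0.3570.
Surface direct beam = 1362 × 0.5289 × 0.3570 = 257.17 W/m².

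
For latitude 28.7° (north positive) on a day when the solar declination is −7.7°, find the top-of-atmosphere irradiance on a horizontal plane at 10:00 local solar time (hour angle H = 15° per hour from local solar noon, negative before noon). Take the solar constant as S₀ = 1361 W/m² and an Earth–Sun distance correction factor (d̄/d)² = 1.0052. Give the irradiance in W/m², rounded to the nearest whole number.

942 W/m²

Hour angle H = 15° × (10 − 12) = -30.00°.
With φ = 28.7°, δ = -7.7°, H = -30.00°: sin φ sin δ = -0.0643, cos φ cos δ cos H = 0.7528, so cos θ_z = 0.6885.
Top-of-atmosphere irradiance = S₀ (d̄/d)² cos θ_z = 1361 × 1.0052 × 0.6885 = 941.92 W/m².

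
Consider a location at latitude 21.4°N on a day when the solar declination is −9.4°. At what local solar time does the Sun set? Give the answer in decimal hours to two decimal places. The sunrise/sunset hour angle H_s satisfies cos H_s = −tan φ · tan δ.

The sunset hour angle satisfies cos H_s = −tan φ tan δ = 0.0649, giving H_s = 86.28°.
Sunset is at 12 + H_s/15 = 12 + 5.752 = 17.752 h local solar time.

17.75 h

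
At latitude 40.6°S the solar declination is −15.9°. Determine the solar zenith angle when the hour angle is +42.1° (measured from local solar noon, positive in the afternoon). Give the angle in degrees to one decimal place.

cos θ_z = sin φ sin δ + cos φ cos δ cos H = (-0.6508)(-0.2740) + (0.7593)(0.9617)(0.7420) = 0.7201.
θ_z = arccos(0.7201) = 43.94°.

43.9°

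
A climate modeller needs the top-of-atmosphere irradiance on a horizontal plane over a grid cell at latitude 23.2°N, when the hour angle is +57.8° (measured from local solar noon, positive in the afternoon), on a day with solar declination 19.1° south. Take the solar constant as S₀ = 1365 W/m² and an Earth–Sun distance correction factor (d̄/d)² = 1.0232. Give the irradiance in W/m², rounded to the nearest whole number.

466 W/m²

With φ = 23.2°, δ = -19.1°, H = 57.80°: sin φ sin δ = -0.1289, cos φ cos δ cos H = 0.4628, so cos θ_z = 0.3339.
Top-of-atmosphere irradiance = S₀ (d̄/d)² cos θ_z = 1365 × 1.0232 × 0.3339 = 466.35 W/m².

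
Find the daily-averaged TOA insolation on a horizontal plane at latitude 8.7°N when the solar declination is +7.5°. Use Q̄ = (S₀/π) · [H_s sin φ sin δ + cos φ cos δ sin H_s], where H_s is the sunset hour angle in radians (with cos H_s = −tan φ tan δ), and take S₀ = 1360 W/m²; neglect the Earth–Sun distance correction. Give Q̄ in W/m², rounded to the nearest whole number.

The sunset hour angle satisfies cos H_s = −tan φ tan δ = -0.0201, giving H_s = 91.15°. In radians, H_s = 1.5909.
H_s sin φ sin δ = 1.5909 × 0.1513 × 0.1305 = 0.0314.
cos φ cos δ sin H_s = 0.9885 × 0.9914 × 0.9998 = 0.9798.
Q̄ = (1360/π) × (0.0314 + 0.9798) = 432.90 × 1.0112 = 437.75 W/m².

438 W/m²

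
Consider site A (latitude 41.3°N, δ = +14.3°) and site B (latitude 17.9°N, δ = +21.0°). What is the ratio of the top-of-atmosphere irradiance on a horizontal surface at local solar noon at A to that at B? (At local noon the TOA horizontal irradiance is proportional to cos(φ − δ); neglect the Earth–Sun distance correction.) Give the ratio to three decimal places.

0.892

A: cos θ_z = cos(41.3° − (14.3°)) = 0.8910.
B: cos θ_z = cos(17.9° − (21.0°)) = 0.9985.
Ratio A/B = 0.8910 / 0.9985 = 0.8923.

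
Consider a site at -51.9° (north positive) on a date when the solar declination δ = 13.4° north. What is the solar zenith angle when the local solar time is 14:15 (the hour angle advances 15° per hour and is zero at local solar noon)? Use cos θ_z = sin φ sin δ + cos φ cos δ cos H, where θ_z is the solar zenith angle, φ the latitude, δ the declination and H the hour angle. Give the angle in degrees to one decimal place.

71.5°

Hour angle H = 15° × (14.25 − 12) = 33.75°.
cos θ_z = sin(-51.9°) sin(13.4°) + cos(-51.9°) cos(13.4°) cos(33.75°) = -0.1824 + 0.4991 = 0.3167.
θ_z = arccos(0.3167) = 71.54°.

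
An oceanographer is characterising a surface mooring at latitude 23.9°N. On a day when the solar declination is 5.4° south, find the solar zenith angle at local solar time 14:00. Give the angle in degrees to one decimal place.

Hour angle H = 15° × (14 − 12) = 30.00°.
cos θ_z = sin φ sin δ + cos φ cos δ cos H = (0.4051)(-0.0941) + (0.9143)(0.9956)(0.8660) = 0.7502.
θ_z = arccos(0.7502) = 41.39°.

41.4°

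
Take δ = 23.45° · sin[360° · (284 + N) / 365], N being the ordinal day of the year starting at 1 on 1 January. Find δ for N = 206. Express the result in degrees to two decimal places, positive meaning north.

+19.60°

360 × (284 + 206) / 365 = 483.288°; sin(483.288°) = 0.8359.
δ = 23.45 × 0.8359 = 19.602° ≈ +19.60°.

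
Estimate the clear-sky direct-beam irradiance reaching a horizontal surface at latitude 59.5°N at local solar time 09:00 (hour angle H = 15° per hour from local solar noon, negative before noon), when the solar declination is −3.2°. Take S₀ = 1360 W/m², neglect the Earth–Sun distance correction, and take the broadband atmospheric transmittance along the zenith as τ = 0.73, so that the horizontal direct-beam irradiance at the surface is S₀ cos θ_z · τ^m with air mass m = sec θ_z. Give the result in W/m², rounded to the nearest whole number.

Hour angle H = 15° × (9 − 12) = -45.00°.
cos θ_z = sin φ sin δ + cos φ cos δ cos H = (0.8616)(-0.0558) + (0.5075)(0.9984)(0.7071) = 0.3102.
Air mass m = 1/cos θ_z = 1/0.3102 = 3.224; τ^m = 0.73^3.224 = 0.3625.
Surface direct beam = 1360 × 0.3102 × 0.3625 = 152.93 W/m².

153 W/m²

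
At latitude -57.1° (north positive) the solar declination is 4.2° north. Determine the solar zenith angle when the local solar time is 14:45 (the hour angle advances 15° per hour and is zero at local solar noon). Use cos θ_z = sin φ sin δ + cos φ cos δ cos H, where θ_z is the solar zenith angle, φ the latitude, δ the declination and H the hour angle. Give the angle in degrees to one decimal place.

69.8°

Hour angle H = 15° × (14.75 − 12) = 41.25°.
With φ = -57.1°, δ = 4.2°, H = 41.25°: sin φ sin δ = -0.0615, cos φ cos δ cos H = 0.4073, so cos θ_z = 0.3458.
θ_z = arccos(0.3458) = 69.77°.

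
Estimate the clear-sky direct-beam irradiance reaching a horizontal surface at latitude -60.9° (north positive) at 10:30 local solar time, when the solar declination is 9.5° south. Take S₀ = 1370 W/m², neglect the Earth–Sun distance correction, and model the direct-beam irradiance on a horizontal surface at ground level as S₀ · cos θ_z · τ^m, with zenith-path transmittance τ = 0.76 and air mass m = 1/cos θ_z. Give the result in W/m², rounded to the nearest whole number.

504 W/m²

Hour angle H = 15° × (10.5 − 12) = -22.50°.
cos θ_z = sin φ sin δ + cos φ cos δ cos H = (-0.8738)(-0.1650) + (0.4863)(0.9863)(0.9239) = 0.5873.
Air mass m = 1/cos θ_z = 1/0.5873 = 1.703; τ^m = 0.76^1.703 = 0.6267.
Surface direct beam = 1370 × 0.5873 × 0.6267 = 504.24 W/m².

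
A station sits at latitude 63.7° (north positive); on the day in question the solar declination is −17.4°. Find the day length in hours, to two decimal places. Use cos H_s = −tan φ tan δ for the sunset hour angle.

6.75 hours

cos H_s = −tan(63.7°) · tan(-17.4°) = 0.6341, so H_s = arccos(0.6341) = 50.65°.
Day length = 2 H_s / 15° h⁻¹ = 101.30° / 15 = 6.753 h.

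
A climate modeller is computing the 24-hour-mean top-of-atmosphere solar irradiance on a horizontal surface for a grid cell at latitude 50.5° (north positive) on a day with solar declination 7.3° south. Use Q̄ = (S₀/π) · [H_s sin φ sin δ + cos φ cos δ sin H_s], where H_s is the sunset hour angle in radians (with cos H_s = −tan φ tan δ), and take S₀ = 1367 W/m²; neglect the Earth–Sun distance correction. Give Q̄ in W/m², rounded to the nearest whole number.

−tan φ tan δ = −(1.2131)(-0.1281) = 0.1554; H_s = arccos(0.1554) = 81.06°. In radians, H_s = 1.4148.
H_s sin φ sin δ = 1.4148 × 0.7716 × -0.1271 = -0.1387.
cos φ cos δ sin H_s = 0.6361 × 0.9919 × 0.9879 = 0.6233.
Q̄ = (1367/π) × (-0.1387 + 0.6233) = 435.13 × 0.4846 = 210.86 W/m².

211 W/m²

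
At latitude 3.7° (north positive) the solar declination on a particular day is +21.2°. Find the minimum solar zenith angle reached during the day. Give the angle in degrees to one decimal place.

At local solar noon the hour angle is zero, so the zenith angle is |φ − δ| = |3.7° − (21.2°)| = 17.5°.

17.5°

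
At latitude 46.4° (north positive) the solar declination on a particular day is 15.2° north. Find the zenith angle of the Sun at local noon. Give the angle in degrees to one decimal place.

31.2°

At local solar noon the hour angle is zero, so the zenith angle is |φ − δ| = |46.4° − (15.2°)| = 31.2°.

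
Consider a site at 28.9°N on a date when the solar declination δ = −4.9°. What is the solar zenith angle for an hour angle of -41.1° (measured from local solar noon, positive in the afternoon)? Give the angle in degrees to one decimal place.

52.0°

With φ = 28.9°, δ = -4.9°, H = -41.10°: sin φ sin δ = -0.0413, cos φ cos δ cos H = 0.6573, so cos θ_z = 0.6160.
θ_z = arccos(0.6160) = 51.98°.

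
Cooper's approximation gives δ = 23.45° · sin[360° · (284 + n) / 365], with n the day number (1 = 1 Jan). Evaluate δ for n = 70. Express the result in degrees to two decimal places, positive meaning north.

-4.41°

360 × (284 + 70) / 365 = 349.151°; sin(349.151°) = -0.1882.
δ = 23.45 × -0.1882 = -4.413° ≈ -4.41°.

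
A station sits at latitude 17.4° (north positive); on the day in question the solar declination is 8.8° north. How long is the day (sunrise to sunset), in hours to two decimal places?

12.37 hours

cos H_s = −tan(17.4°) · tan(8.8°) = -0.0485, so H_s = arccos(-0.0485) = 92.78°.
Day length = 2 H_s / 15° h⁻¹ = 185.56° / 15 = 12.371 h.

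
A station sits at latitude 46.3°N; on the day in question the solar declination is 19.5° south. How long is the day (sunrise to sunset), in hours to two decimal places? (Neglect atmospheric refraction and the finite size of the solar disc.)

9.10 hours

cos H_s = −tan(46.3°) · tan(-19.5°) = 0.3706, so H_s = arccos(0.3706) = 68.25°.
Day length = 2 H_s / 15° h⁻¹ = 136.50° / 15 = 9.100 h.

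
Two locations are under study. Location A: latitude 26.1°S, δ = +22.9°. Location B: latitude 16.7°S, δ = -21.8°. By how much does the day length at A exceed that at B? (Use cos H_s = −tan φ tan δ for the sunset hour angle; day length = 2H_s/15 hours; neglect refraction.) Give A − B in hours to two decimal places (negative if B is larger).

-2.51 h

A: H_s = arccos(−tan -26.1° · tan 22.9°) = 78.06°, so 2H_s/15 = 10.4080 h.
B: H_s = arccos(−tan -16.7° · tan -21.8°) = 96.89°, so 2H_s/15 = 12.9187 h.
A − B = 10.4080 − 12.9187 = -2.5107 h.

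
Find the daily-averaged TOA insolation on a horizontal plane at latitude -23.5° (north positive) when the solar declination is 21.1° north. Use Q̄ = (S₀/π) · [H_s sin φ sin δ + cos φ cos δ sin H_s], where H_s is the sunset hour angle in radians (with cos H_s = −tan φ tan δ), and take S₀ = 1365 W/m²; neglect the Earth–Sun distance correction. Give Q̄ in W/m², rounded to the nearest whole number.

cos H_s = −tan(-23.5°) · tan(21.1°) = 0.1678, so H_s = arccos(0.1678) = 80.34°. In radians, H_s = 1.4022.
H_s sin φ sin δ = 1.4022 × -0.3987 × 0.3600 = -0.2013.
cos φ cos δ sin H_s = 0.9171 × 0.9330 × 0.9858 = 0.8435.
Q̄ = (1365/π) × (-0.2013 + 0.8435) = 434.49 × 0.6422 = 279.03 W/m².

279 W/m²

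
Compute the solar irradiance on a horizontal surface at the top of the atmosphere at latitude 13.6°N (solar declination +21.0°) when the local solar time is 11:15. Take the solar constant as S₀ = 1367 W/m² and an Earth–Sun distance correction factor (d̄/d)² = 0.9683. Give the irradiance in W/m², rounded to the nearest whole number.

Hour angle H = 15° × (11.25 − 12) = -11.25°.
With φ = 13.6°, δ = 21.0°, H = -11.25°: sin φ sin δ = 0.0843, cos φ cos δ cos H = 0.8900, so cos θ_z = 0.9743.
Top-of-atmosphere irradiance = S₀ (d̄/d)² cos θ_z = 1367 × 0.9683 × 0.9743 = 1289.65 W/m².

1290 W/m²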